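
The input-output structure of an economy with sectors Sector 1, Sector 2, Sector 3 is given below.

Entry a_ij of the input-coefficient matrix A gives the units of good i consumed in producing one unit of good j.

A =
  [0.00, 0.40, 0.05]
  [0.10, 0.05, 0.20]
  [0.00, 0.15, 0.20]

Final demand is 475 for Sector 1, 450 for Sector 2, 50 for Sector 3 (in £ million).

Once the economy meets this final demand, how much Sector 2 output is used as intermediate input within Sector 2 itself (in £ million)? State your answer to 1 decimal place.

z_22 = 29.3

I − A =
  [   1.00    -0.40    -0.05]
  [  -0.10     0.95    -0.20]
  [   0.00    -0.15     0.80]
Cofactors of I−A, C_ij = (−1)^(i+j)·(minor ij) (rows/columns in the sector order above):
  C_11 = (0.95)(0.80) − (-0.20)(-0.15) = 0.7300
  C_12 = −[(-0.10)(0.80) − (-0.20)(0.00)] = 0.0800
  C_13 = (-0.10)(-0.15) − (0.95)(0.00) = 0.0150
  C_21 = −[(-0.40)(0.80) − (-0.05)(-0.15)] = 0.3275
  C_22 = (1.00)(0.80) − (-0.05)(0.00) = 0.8000
  C_23 = −[(1.00)(-0.15) − (-0.40)(0.00)] = 0.1500
  C_31 = (-0.40)(-0.20) − (-0.05)(0.95) = 0.1275
  C_32 = −[(1.00)(-0.20) − (-0.05)(-0.10)] = 0.2050
  C_33 = (1.00)(0.95) − (-0.40)(-0.10) = 0.9100
det(I−A) = Σ_j (I−A)_1j·C_1j = (1.00)(0.7300) + (-0.40)(0.0800) + (-0.05)(0.0150) = 0.69725
adj(I−A) = Cᵀ =
  [ 0.7300   0.3275   0.1275]
  [ 0.0800   0.8000   0.2050]
  [ 0.0150   0.1500   0.9100]
(I − A)⁻¹ = adj(I−A) / det(I−A) ≈
  [   1.0470     0.4697     0.1829]
  [   0.1147     1.1474     0.2940]
  [   0.0215     0.2151     1.3051]
First solve x = (I − A)⁻¹ d = adj(I−A)·d / det(I−A); in particular x_2 = (0.0800·475 + 0.8000·450 + 0.2050·50) / 0.69725 = 408.25 / 0.69725 ≈ 585.515.
Intermediate flow from 2 to 2: z_22 = a_22 · x_2 = 0.05 × 408.25 / 0.69725 = 20.4125 / 0.69725 ≈ 29.3.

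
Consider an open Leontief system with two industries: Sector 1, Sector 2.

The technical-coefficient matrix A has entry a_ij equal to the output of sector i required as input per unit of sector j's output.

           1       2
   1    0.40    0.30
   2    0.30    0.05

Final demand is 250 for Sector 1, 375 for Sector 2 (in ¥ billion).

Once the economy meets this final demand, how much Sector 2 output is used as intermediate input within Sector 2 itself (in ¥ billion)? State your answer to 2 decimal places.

I − A =
  [   0.60    -0.30]
  [  -0.30     0.95]
det(I−A) = (0.60)(0.95) − (-0.30)(-0.30) = 0.4800
adj(I−A) = [[0.95, 0.30], [0.30, 0.60]]
(I − A)⁻¹ = adj(I−A) / det(I−A) ≈
  [   1.9792     0.6250]
  [   0.6250     1.2500]
First solve x = (I − A)⁻¹ d = adj(I−A)·d / det(I−A); in particular x_2 = (0.30·250 + 0.60·375) / 0.4800 = 300.00 / 0.4800 = 625.0000.
Intermediate flow from 2 to 2: z_22 = a_22 · x_2 = 0.05 × 300.00 / 0.4800 = 15.00 / 0.4800 = 31.25.

z_22 = 31.25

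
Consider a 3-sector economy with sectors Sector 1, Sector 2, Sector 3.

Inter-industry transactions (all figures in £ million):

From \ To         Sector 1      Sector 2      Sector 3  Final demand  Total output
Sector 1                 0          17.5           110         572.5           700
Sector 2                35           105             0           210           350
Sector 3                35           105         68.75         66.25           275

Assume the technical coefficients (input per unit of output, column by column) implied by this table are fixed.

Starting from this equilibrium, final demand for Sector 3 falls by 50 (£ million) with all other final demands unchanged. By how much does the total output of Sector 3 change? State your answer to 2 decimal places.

Δx_3 = -69.32

Technical coefficients a_ij = z_ij / X_j:
  a_11 = 0/700 = 0.00, a_21 = 35/700 = 0.05, a_31 = 35/700 = 0.05
  a_12 = 17.5/350 = 0.05, a_22 = 105/350 = 0.30, a_32 = 105/350 = 0.30
  a_13 = 110/275 = 0.40, a_23 = 0/275 = 0.00, a_33 = 68.75/275 = 0.25
I − A =
  [   1.00    -0.05    -0.40]
  [  -0.05     0.70     0.00]
  [  -0.05    -0.30     0.75]
Cofactors of I−A, C_ij = (−1)^(i+j)·(minor ij) (rows/columns in the sector order above):
  C_11 = (0.70)(0.75) − (0.00)(-0.30) = 0.5250
  C_12 = −[(-0.05)(0.75) − (0.00)(-0.05)] = 0.0375
  C_13 = (-0.05)(-0.30) − (0.70)(-0.05) = 0.0500
  C_21 = −[(-0.05)(0.75) − (-0.40)(-0.30)] = 0.1575
  C_22 = (1.00)(0.75) − (-0.40)(-0.05) = 0.7300
  C_23 = −[(1.00)(-0.30) − (-0.05)(-0.05)] = 0.3025
  C_31 = (-0.05)(0.00) − (-0.40)(0.70) = 0.2800
  C_32 = −[(1.00)(0.00) − (-0.40)(-0.05)] = 0.0200
  C_33 = (1.00)(0.70) − (-0.05)(-0.05) = 0.6975
det(I−A) = Σ_j (I−A)_1j·C_1j = (1.00)(0.5250) + (-0.05)(0.0375) + (-0.40)(0.0500) = 0.503125
adj(I−A) = Cᵀ =
  [ 0.5250   0.1575   0.2800]
  [ 0.0375   0.7300   0.0200]
  [ 0.0500   0.3025   0.6975]
(I − A)⁻¹ = adj(I−A) / det(I−A) ≈
  [   1.0435     0.3130     0.5565]
  [   0.0745     1.4509     0.0398]
  [   0.0994     0.6012     1.3863]
Δx = (I − A)⁻¹ Δd with Δd having -50 in the Sector 3 component and 0 elsewhere.
So Δx_3 = L_33 · (-50), where L_33 = adj(I−A)_33 / det(I−A) = 0.6975 / 0.503125.
Δx_3 = 0.6975 × (-50) / 0.503125 = -34.875 / 0.503125 ≈ -69.32.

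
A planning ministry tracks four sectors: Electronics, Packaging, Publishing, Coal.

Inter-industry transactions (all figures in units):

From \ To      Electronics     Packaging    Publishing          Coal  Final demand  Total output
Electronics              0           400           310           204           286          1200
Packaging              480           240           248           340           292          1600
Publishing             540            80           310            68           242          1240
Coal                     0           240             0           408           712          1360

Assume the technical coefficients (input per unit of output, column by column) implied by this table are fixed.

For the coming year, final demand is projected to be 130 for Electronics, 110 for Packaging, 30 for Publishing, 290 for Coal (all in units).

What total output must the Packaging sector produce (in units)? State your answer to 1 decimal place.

Technical coefficients a_ij = z_ij / X_j:
  a_11 = 0/1200 = 0.00, a_21 = 480/1200 = 0.40, a_31 = 540/1200 = 0.45, a_41 = 0/1200 = 0.00
  a_12 = 400/1600 = 0.25, a_22 = 240/1600 = 0.15, a_32 = 80/1600 = 0.05, a_42 = 240/1600 = 0.15
  a_13 = 310/1240 = 0.25, a_23 = 248/1240 = 0.20, a_33 = 310/1240 = 0.25, a_43 = 0/1240 = 0.00
  a_14 = 204/1360 = 0.15, a_24 = 340/1360 = 0.25, a_34 = 68/1360 = 0.05, a_44 = 408/1360 = 0.30
I − A =
  [   1.00    -0.25    -0.25    -0.15]
  [  -0.40     0.85    -0.20    -0.25]
  [  -0.45    -0.05     0.75    -0.05]
  [   0.00    -0.15     0.00     0.70]
Compute the cofactors C_ij = (−1)^(i+j)·(3×3 minor ij) of I−A; the adjugate is their transpose:
adj(I−A) = Cᵀ =
  [ 0.409625   0.158750   0.178875   0.157250]
  [ 0.273000   0.446250   0.210000   0.232875]
  [ 0.267875   0.131375   0.478500   0.138500]
  [ 0.058500   0.095625   0.045000   0.429375]
det(I−A) = Σ_j (I−A)_1j·C_1j = (1.00)(0.409625) + (-0.25)(0.273000) + (-0.25)(0.267875) + (-0.15)(0.058500) = 0.26563125
(I − A)⁻¹ = adj(I−A) / det(I−A) ≈
  [   1.5421     0.5976     0.6734     0.5920]
  [   1.0277     1.6800     0.7906     0.8767]
  [   1.0084     0.4946     1.8014     0.5214]
  [   0.2202     0.3600     0.1694     1.6164]
x = (I − A)⁻¹ d = adj(I−A)·d / det(I−A), with det(I−A) = 0.26563125:
  x_1 = (0.409625·130 + 0.158750·110 + 0.178875·30 + 0.157250·290) / 0.26563125 = 121.6825 / 0.26563125 ≈ 458.1
  x_2 = (0.273000·130 + 0.446250·110 + 0.210000·30 + 0.232875·290) / 0.26563125 = 158.41125 / 0.26563125 ≈ 596.4
  x_3 = (0.267875·130 + 0.131375·110 + 0.478500·30 + 0.138500·290) / 0.26563125 = 103.795 / 0.26563125 ≈ 390.7
  x_4 = (0.058500·130 + 0.095625·110 + 0.045000·30 + 0.429375·290) / 0.26563125 = 143.9925 / 0.26563125 ≈ 542.1

x_2 = 596.4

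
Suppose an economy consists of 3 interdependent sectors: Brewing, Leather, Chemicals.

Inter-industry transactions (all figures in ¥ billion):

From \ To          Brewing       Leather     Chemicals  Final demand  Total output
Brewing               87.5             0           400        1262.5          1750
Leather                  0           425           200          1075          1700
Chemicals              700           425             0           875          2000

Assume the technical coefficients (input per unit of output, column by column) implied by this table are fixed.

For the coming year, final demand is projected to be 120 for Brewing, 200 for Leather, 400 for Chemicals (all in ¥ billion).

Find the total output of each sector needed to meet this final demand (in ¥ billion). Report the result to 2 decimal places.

Technical coefficients a_ij = z_ij / X_j:
  a_11 = 87.5/1750 = 0.05, a_21 = 0/1750 = 0.00, a_31 = 700/1750 = 0.40
  a_12 = 0/1700 = 0.00, a_22 = 425/1700 = 0.25, a_32 = 425/1700 = 0.25
  a_13 = 400/2000 = 0.20, a_23 = 200/2000 = 0.10, a_33 = 0/2000 = 0.00
I − A =
  [   0.95     0.00    -0.20]
  [   0.00     0.75    -0.10]
  [  -0.40    -0.25     1.00]
Cofactors of I−A, C_ij = (−1)^(i+j)·(minor ij) (rows/columns in the sector order above):
  C_11 = (0.75)(1.00) − (-0.10)(-0.25) = 0.7250
  C_12 = −[(0.00)(1.00) − (-0.10)(-0.40)] = 0.0400
  C_13 = (0.00)(-0.25) − (0.75)(-0.40) = 0.3000
  C_21 = −[(0.00)(1.00) − (-0.20)(-0.25)] = 0.0500
  C_22 = (0.95)(1.00) − (-0.20)(-0.40) = 0.8700
  C_23 = −[(0.95)(-0.25) − (0.00)(-0.40)] = 0.2375
  C_31 = (0.00)(-0.10) − (-0.20)(0.75) = 0.1500
  C_32 = −[(0.95)(-0.10) − (-0.20)(0.00)] = 0.0950
  C_33 = (0.95)(0.75) − (0.00)(0.00) = 0.7125
det(I−A) = Σ_j (I−A)_1j·C_1j = (0.95)(0.7250) + (0.00)(0.0400) + (-0.20)(0.3000) = 0.62875
adj(I−A) = Cᵀ =
  [ 0.7250   0.0500   0.1500]
  [ 0.0400   0.8700   0.0950]
  [ 0.3000   0.2375   0.7125]
(I − A)⁻¹ = adj(I−A) / det(I−A) ≈
  [   1.1531     0.0795     0.2386]
  [   0.0636     1.3837     0.1511]
  [   0.4771     0.3777     1.1332]
x = (I − A)⁻¹ d = adj(I−A)·d / det(I−A), with det(I−A) = 0.62875:
  x_1 = (0.7250·120 + 0.0500·200 + 0.1500·400) / 0.62875 = 157.00 / 0.62875 ≈ 249.70
  x_2 = (0.0400·120 + 0.8700·200 + 0.0950·400) / 0.62875 = 216.80 / 0.62875 ≈ 344.81
  x_3 = (0.3000·120 + 0.2375·200 + 0.7125·400) / 0.62875 = 368.50 / 0.62875 ≈ 586.08

x_1 = 249.70, x_2 = 344.81, x_3 = 586.08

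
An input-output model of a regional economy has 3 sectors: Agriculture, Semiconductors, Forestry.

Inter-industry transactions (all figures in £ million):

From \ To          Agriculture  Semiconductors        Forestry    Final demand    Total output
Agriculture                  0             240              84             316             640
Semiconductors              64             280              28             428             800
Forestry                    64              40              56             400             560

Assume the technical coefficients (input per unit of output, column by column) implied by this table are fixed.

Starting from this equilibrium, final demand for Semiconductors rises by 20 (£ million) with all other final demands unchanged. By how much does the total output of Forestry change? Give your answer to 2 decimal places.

Δx_F = 2.94

Technical coefficients a_ij = z_ij / X_j:
  a_AA = 0/640 = 0.00, a_SA = 64/640 = 0.10, a_FA = 64/640 = 0.10
  a_AS = 240/800 = 0.30, a_SS = 280/800 = 0.35, a_FS = 40/800 = 0.05
  a_AF = 84/560 = 0.15, a_SF = 28/560 = 0.05, a_FF = 56/560 = 0.10
I − A =
  [   1.00    -0.30    -0.15]
  [  -0.10     0.65    -0.05]
  [  -0.10    -0.05     0.90]
Cofactors of I−A, C_ij = (−1)^(i+j)·(minor ij) (rows/columns in the sector order above):
  C_11 = (0.65)(0.90) − (-0.05)(-0.05) = 0.5825
  C_12 = −[(-0.10)(0.90) − (-0.05)(-0.10)] = 0.0950
  C_13 = (-0.10)(-0.05) − (0.65)(-0.10) = 0.0700
  C_21 = −[(-0.30)(0.90) − (-0.15)(-0.05)] = 0.2775
  C_22 = (1.00)(0.90) − (-0.15)(-0.10) = 0.8850
  C_23 = −[(1.00)(-0.05) − (-0.30)(-0.10)] = 0.0800
  C_31 = (-0.30)(-0.05) − (-0.15)(0.65) = 0.1125
  C_32 = −[(1.00)(-0.05) − (-0.15)(-0.10)] = 0.0650
  C_33 = (1.00)(0.65) − (-0.30)(-0.10) = 0.6200
det(I−A) = Σ_j (I−A)_1j·C_1j = (1.00)(0.5825) + (-0.30)(0.0950) + (-0.15)(0.0700) = 0.5435
adj(I−A) = Cᵀ =
  [ 0.5825   0.2775   0.1125]
  [ 0.0950   0.8850   0.0650]
  [ 0.0700   0.0800   0.6200]
(I − A)⁻¹ = adj(I−A) / det(I−A) ≈
  [   1.0718     0.5106     0.2070]
  [   0.1748     1.6283     0.1196]
  [   0.1288     0.1472     1.1408]
Δx = (I − A)⁻¹ Δd with Δd having +20 in the Semiconductors component and 0 elsewhere.
So Δx_F = L_FS · (+20), where L_FS = adj(I−A)_FS / det(I−A) = 0.0800 / 0.5435.
Δx_F = 0.0800 × (+20) / 0.5435 = 1.60 / 0.5435 ≈ 2.94.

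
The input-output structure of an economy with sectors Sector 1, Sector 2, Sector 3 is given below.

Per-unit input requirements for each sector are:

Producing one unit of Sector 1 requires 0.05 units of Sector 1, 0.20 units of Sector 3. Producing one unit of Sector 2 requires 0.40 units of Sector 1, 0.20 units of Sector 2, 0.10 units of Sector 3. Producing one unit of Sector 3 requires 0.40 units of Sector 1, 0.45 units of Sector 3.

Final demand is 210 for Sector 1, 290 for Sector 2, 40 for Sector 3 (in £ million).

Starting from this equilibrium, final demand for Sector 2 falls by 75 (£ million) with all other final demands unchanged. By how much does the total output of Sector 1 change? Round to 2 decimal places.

Δx_1 = -55.08

I − A =
  [   0.95    -0.40    -0.40]
  [   0.00     0.80     0.00]
  [  -0.20    -0.10     0.55]
Cofactors of I−A, C_ij = (−1)^(i+j)·(minor ij) (rows/columns in the sector order above):
  C_11 = (0.80)(0.55) − (0.00)(-0.10) = 0.4400
  C_12 = −[(0.00)(0.55) − (0.00)(-0.20)] = 0.0000
  C_13 = (0.00)(-0.10) − (0.80)(-0.20) = 0.1600
  C_21 = −[(-0.40)(0.55) − (-0.40)(-0.10)] = 0.2600
  C_22 = (0.95)(0.55) − (-0.40)(-0.20) = 0.4425
  C_23 = −[(0.95)(-0.10) − (-0.40)(-0.20)] = 0.1750
  C_31 = (-0.40)(0.00) − (-0.40)(0.80) = 0.3200
  C_32 = −[(0.95)(0.00) − (-0.40)(0.00)] = 0.0000
  C_33 = (0.95)(0.80) − (-0.40)(0.00) = 0.7600
det(I−A) = Σ_j (I−A)_1j·C_1j = (0.95)(0.4400) + (-0.40)(0.0000) + (-0.40)(0.1600) = 0.3540
adj(I−A) = Cᵀ =
  [ 0.4400   0.2600   0.3200]
  [ 0.0000   0.4425   0.0000]
  [ 0.1600   0.1750   0.7600]
(I − A)⁻¹ = adj(I−A) / det(I−A) ≈
  [   1.2429     0.7345     0.9040]
  [   0.0000     1.2500     0.0000]
  [   0.4520     0.4944     2.1469]
Δx = (I − A)⁻¹ Δd with Δd having -75 in the Sector 2 component and 0 elsewhere.
So Δx_1 = L_12 · (-75), where L_12 = adj(I−A)_12 / det(I−A) = 0.2600 / 0.3540.
Δx_1 = 0.2600 × (-75) / 0.3540 = -19.50 / 0.3540 ≈ -55.08.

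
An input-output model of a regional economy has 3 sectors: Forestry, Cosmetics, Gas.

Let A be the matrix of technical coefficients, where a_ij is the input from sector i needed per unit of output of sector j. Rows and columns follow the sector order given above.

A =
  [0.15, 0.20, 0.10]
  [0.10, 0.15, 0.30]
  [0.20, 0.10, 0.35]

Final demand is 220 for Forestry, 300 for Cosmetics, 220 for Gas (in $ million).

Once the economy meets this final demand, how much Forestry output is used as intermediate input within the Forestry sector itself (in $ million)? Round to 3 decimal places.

I − A =
  [   0.85    -0.20    -0.10]
  [  -0.10     0.85    -0.30]
  [  -0.20    -0.10     0.65]
Cofactors of I−A, C_ij = (−1)^(i+j)·(minor ij) (rows/columns in the sector order above):
  C_11 = (0.85)(0.65) − (-0.30)(-0.10) = 0.5225
  C_12 = −[(-0.10)(0.65) − (-0.30)(-0.20)] = 0.1250
  C_13 = (-0.10)(-0.10) − (0.85)(-0.20) = 0.1800
  C_21 = −[(-0.20)(0.65) − (-0.10)(-0.10)] = 0.1400
  C_22 = (0.85)(0.65) − (-0.10)(-0.20) = 0.5325
  C_23 = −[(0.85)(-0.10) − (-0.20)(-0.20)] = 0.1250
  C_31 = (-0.20)(-0.30) − (-0.10)(0.85) = 0.1450
  C_32 = −[(0.85)(-0.30) − (-0.10)(-0.10)] = 0.2650
  C_33 = (0.85)(0.85) − (-0.20)(-0.10) = 0.7025
det(I−A) = Σ_j (I−A)_1j·C_1j = (0.85)(0.5225) + (-0.20)(0.1250) + (-0.10)(0.1800) = 0.401125
adj(I−A) = Cᵀ =
  [ 0.5225   0.1400   0.1450]
  [ 0.1250   0.5325   0.2650]
  [ 0.1800   0.1250   0.7025]
(I − A)⁻¹ = adj(I−A) / det(I−A) ≈
  [   1.3026     0.3490     0.3615]
  [   0.3116     1.3275     0.6606]
  [   0.4487     0.3116     1.7513]
First solve x = (I − A)⁻¹ d = adj(I−A)·d / det(I−A); in particular x_1 = (0.5225·220 + 0.1400·300 + 0.1450·220) / 0.401125 = 188.85 / 0.401125 ≈ 470.80087.
Intermediate flow from 1 to 1: z_11 = a_11 · x_1 = 0.15 × 188.85 / 0.401125 = 28.3275 / 0.401125 ≈ 70.620.

z_11 = 70.620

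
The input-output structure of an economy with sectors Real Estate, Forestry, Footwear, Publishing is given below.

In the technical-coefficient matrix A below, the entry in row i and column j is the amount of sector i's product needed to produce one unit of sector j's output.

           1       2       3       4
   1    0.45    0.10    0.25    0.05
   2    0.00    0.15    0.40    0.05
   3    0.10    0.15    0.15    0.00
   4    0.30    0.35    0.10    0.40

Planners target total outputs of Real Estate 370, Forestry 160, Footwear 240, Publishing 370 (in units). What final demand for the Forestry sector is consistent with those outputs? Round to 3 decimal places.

I − A =
  [   0.55    -0.10    -0.25    -0.05]
  [   0.00     0.85    -0.40    -0.05]
  [  -0.10    -0.15     0.85     0.00]
  [  -0.30    -0.35    -0.10     0.60]
d = (I − A) x:
  d_1 = (+0.55)·370 + (-0.10)·160 + (-0.25)·240 + (-0.05)·370 = 109.000
  d_2 = (+0.00)·370 + (+0.85)·160 + (-0.40)·240 + (-0.05)·370 = 21.500
  d_3 = (-0.10)·370 + (-0.15)·160 + (+0.85)·240 + (+0.00)·370 = 143.000
  d_4 = (-0.30)·370 + (-0.35)·160 + (-0.10)·240 + (+0.60)·370 = 31.000

d_2 = 21.500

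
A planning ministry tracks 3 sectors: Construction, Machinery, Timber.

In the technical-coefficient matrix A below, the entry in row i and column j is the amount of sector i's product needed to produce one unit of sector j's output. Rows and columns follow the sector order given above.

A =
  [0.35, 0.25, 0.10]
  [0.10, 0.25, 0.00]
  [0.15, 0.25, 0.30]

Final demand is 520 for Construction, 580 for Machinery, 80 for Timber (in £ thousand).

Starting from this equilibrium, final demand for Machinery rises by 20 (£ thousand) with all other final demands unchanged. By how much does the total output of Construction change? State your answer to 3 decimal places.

I − A =
  [   0.65    -0.25    -0.10]
  [  -0.10     0.75     0.00]
  [  -0.15    -0.25     0.70]
Cofactors of I−A, C_ij = (−1)^(i+j)·(minor ij) (rows/columns in the sector order above):
  C_11 = (0.75)(0.70) − (0.00)(-0.25) = 0.5250
  C_12 = −[(-0.10)(0.70) − (0.00)(-0.15)] = 0.0700
  C_13 = (-0.10)(-0.25) − (0.75)(-0.15) = 0.1375
  C_21 = −[(-0.25)(0.70) − (-0.10)(-0.25)] = 0.2000
  C_22 = (0.65)(0.70) − (-0.10)(-0.15) = 0.4400
  C_23 = −[(0.65)(-0.25) − (-0.25)(-0.15)] = 0.2000
  C_31 = (-0.25)(0.00) − (-0.10)(0.75) = 0.0750
  C_32 = −[(0.65)(0.00) − (-0.10)(-0.10)] = 0.0100
  C_33 = (0.65)(0.75) − (-0.25)(-0.10) = 0.4625
det(I−A) = Σ_j (I−A)_1j·C_1j = (0.65)(0.5250) + (-0.25)(0.0700) + (-0.10)(0.1375) = 0.3100
adj(I−A) = Cᵀ =
  [ 0.5250   0.2000   0.0750]
  [ 0.0700   0.4400   0.0100]
  [ 0.1375   0.2000   0.4625]
(I − A)⁻¹ = adj(I−A) / det(I−A) ≈
  [   1.6935     0.6452     0.2419]
  [   0.2258     1.4194     0.0323]
  [   0.4435     0.6452     1.4919]
Δx = (I − A)⁻¹ Δd with Δd having +20 in the Machinery component and 0 elsewhere.
So Δx_C = L_CM · (+20), where L_CM = adj(I−A)_CM / det(I−A) = 0.2000 / 0.3100.
Δx_C = 0.2000 × (+20) / 0.3100 = 4.00 / 0.3100 ≈ 12.903.

Δx_C = 12.903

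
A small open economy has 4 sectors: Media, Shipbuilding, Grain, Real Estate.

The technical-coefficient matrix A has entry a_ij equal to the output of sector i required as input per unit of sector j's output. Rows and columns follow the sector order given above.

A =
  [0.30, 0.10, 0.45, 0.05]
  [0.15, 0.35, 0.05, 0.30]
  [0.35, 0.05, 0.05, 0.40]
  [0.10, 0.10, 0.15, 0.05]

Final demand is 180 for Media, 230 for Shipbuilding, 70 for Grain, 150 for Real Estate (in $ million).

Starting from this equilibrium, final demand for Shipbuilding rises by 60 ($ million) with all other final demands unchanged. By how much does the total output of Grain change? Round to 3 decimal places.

I − A =
  [   0.70    -0.10    -0.45    -0.05]
  [  -0.15     0.65    -0.05    -0.30]
  [  -0.35    -0.05     0.95    -0.40]
  [  -0.10    -0.10    -0.15     0.95]
Compute the cofactors C_ij = (−1)^(i+j)·(3×3 minor ij) of I−A; the adjugate is their transpose:
adj(I−A) = Cᵀ =
  [ 0.51250   0.12875   0.27875   0.18500]
  [ 0.18925   0.41475   0.14325   0.20125]
  [ 0.24625   0.10000   0.39000   0.20875]
  [ 0.11275   0.07300   0.10600   0.30875]
det(I−A) = Σ_j (I−A)_1j·C_1j = (0.70)(0.51250) + (-0.10)(0.18925) + (-0.45)(0.24625) + (-0.05)(0.11275) = 0.223375
(I − A)⁻¹ = adj(I−A) / det(I−A) ≈
  [   2.2943     0.5764     1.2479     0.8282]
  [   0.8472     1.8567     0.6413     0.9010]
  [   1.1024     0.4477     1.7459     0.9345]
  [   0.5048     0.3268     0.4745     1.3822]
Δx = (I − A)⁻¹ Δd with Δd having +60 in the Shipbuilding component and 0 elsewhere.
So Δx_G = L_GS · (+60), where L_GS = adj(I−A)_GS / det(I−A) = 0.10000 / 0.223375.
Δx_G = 0.10000 × (+60) / 0.223375 = 6.00 / 0.223375 ≈ 26.861.

Δx_G = 26.861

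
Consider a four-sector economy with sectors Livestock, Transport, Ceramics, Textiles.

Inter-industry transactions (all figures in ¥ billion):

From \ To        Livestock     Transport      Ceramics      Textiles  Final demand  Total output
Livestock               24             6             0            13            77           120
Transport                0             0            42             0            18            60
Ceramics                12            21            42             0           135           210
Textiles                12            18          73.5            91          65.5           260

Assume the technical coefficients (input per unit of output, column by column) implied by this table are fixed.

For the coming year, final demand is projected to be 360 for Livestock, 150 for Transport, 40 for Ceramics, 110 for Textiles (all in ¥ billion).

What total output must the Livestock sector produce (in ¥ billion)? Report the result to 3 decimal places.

Technical coefficients a_ij = z_ij / X_j:
  a_11 = 24/120 = 0.20, a_21 = 0/120 = 0.00, a_31 = 12/120 = 0.10, a_41 = 12/120 = 0.10
  a_12 = 6/60 = 0.10, a_22 = 0/60 = 0.00, a_32 = 21/60 = 0.35, a_42 = 18/60 = 0.30
  a_13 = 0/210 = 0.00, a_23 = 42/210 = 0.20, a_33 = 42/210 = 0.20, a_43 = 73.5/210 = 0.35
  a_14 = 13/260 = 0.05, a_24 = 0/260 = 0.00, a_34 = 0/260 = 0.00, a_44 = 91/260 = 0.35
I − A =
  [   0.80    -0.10     0.00    -0.05]
  [   0.00     1.00    -0.20     0.00]
  [  -0.10    -0.35     0.80     0.00]
  [  -0.10    -0.30    -0.35     0.65]
Compute the cofactors C_ij = (−1)^(i+j)·(3×3 minor ij) of I−A; the adjugate is their transpose:
adj(I−A) = Cᵀ =
  [ 0.474500   0.070125   0.033500   0.036500]
  [ 0.013000   0.410250   0.103000   0.001000]
  [ 0.065000   0.188250   0.515000   0.005000]
  [ 0.114000   0.301500   0.330000   0.582000]
det(I−A) = Σ_j (I−A)_1j·C_1j = (0.80)(0.474500) + (-0.10)(0.013000) + (0.00)(0.065000) + (-0.05)(0.114000) = 0.3726
(I − A)⁻¹ = adj(I−A) / det(I−A) ≈
  [   1.2735     0.1882     0.0899     0.0980]
  [   0.0349     1.1010     0.2764     0.0027]
  [   0.1744     0.5052     1.3822     0.0134]
  [   0.3060     0.8092     0.8857     1.5620]
x = (I − A)⁻¹ d = adj(I−A)·d / det(I−A), with det(I−A) = 0.3726:
  x_1 = (0.474500·360 + 0.070125·150 + 0.033500·40 + 0.036500·110) / 0.3726 = 186.69375 / 0.3726 ≈ 501.057
  x_2 = (0.013000·360 + 0.410250·150 + 0.103000·40 + 0.001000·110) / 0.3726 = 70.4475 / 0.3726 ≈ 189.070
  x_3 = (0.065000·360 + 0.188250·150 + 0.515000·40 + 0.005000·110) / 0.3726 = 72.7875 / 0.3726 ≈ 195.350
  x_4 = (0.114000·360 + 0.301500·150 + 0.330000·40 + 0.582000·110) / 0.3726 = 163.485 / 0.3726 ≈ 438.768

x_1 = 501.057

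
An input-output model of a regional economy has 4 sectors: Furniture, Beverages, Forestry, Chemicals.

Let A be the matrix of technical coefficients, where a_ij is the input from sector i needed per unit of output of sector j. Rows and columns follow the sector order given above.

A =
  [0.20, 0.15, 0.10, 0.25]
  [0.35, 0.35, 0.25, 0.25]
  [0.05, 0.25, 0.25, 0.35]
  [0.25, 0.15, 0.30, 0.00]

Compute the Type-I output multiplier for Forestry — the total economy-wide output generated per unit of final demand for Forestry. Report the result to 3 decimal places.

m_3 = 8.511

I − A =
  [   0.80    -0.15    -0.10    -0.25]
  [  -0.35     0.65    -0.25    -0.25]
  [  -0.05    -0.25     0.75    -0.35]
  [  -0.25    -0.15    -0.30     1.00]
Compute the cofactors C_ij = (−1)^(i+j)·(3×3 minor ij) of I−A; the adjugate is their transpose:
adj(I−A) = Cᵀ =
  [ 0.296750   0.173875   0.168125   0.176500]
  [ 0.310750   0.451625   0.311875   0.299750]
  [ 0.209000   0.248875   0.374375   0.245500]
  [ 0.183500   0.185875   0.201125   0.286750]
det(I−A) = Σ_j (I−A)_1j·C_1j = (0.80)(0.296750) + (-0.15)(0.310750) + (-0.10)(0.209000) + (-0.25)(0.183500) = 0.1240125
(I − A)⁻¹ = adj(I−A) / det(I−A) ≈
  [   2.3929     1.4021     1.3557     1.4232]
  [   2.5058     3.6418     2.5149     2.4171]
  [   1.6853     2.0069     3.0188     1.9796]
  [   1.4797     1.4988     1.6218     2.3123]
The output multiplier for sector j is the column-j sum of the Leontief inverse (I − A)⁻¹ = adj(I−A) / det(I−A).
Column 3 of adj(I−A): (0.168125, 0.311875, 0.374375, 0.201125); det(I−A) = 0.1240125.
m_3 = (0.168125 + 0.311875 + 0.374375 + 0.201125) / 0.1240125 = 1.0555 / 0.1240125 ≈ 8.511.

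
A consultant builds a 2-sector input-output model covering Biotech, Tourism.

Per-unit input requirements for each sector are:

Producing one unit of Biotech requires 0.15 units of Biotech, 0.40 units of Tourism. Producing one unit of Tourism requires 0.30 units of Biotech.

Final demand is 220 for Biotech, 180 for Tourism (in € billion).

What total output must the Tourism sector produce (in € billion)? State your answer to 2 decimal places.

I − A =
  [   0.85    -0.30]
  [  -0.40     1.00]
det(I−A) = (0.85)(1.00) − (-0.30)(-0.40) = 0.7300
adj(I−A) = [[1.00, 0.30], [0.40, 0.85]]
(I − A)⁻¹ = adj(I−A) / det(I−A) ≈
  [   1.3699     0.4110]
  [   0.5479     1.1644]
x = (I − A)⁻¹ d = adj(I−A)·d / det(I−A), with det(I−A) = 0.7300:
  x_B = (1.00·220 + 0.30·180) / 0.7300 = 274.00 / 0.7300 ≈ 375.34
  x_T = (0.40·220 + 0.85·180) / 0.7300 = 241.00 / 0.7300 ≈ 330.14

x_T = 330.14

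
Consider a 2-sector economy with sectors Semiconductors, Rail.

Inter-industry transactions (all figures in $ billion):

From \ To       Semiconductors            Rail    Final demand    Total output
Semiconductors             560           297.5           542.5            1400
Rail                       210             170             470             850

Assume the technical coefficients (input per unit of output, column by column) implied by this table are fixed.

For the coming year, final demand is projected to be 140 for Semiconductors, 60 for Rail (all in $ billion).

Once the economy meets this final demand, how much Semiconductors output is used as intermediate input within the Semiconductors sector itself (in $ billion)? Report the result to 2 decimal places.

z_SS = 124.44

Technical coefficients a_ij = z_ij / X_j:
  a_SS = 560/1400 = 0.40, a_RS = 210/1400 = 0.15
  a_SR = 297.5/850 = 0.35, a_RR = 170/850 = 0.20
I − A =
  [   0.60    -0.35]
  [  -0.15     0.80]
det(I−A) = (0.60)(0.80) − (-0.35)(-0.15) = 0.4275
adj(I−A) = [[0.80, 0.35], [0.15, 0.60]]
(I − A)⁻¹ = adj(I−A) / det(I−A) ≈
  [   1.8713     0.8187]
  [   0.3509     1.4035]
First solve x = (I − A)⁻¹ d = adj(I−A)·d / det(I−A); in particular x_S = (0.80·140 + 0.35·60) / 0.4275 = 133.00 / 0.4275 ≈ 311.1111.
Intermediate flow from S to S: z_SS = a_SS · x_S = 0.40 × 133.00 / 0.4275 = 53.20 / 0.4275 ≈ 124.44.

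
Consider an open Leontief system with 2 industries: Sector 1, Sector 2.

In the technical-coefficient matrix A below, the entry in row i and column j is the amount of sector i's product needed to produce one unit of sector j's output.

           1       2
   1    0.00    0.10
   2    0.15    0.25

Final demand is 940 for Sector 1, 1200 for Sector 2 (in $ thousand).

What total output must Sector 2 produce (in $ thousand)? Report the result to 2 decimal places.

I − A =
  [   1.00    -0.10]
  [  -0.15     0.75]
det(I−A) = (1.00)(0.75) − (-0.10)(-0.15) = 0.7350
adj(I−A) = [[0.75, 0.10], [0.15, 1.00]]
(I − A)⁻¹ = adj(I−A) / det(I−A) ≈
  [   1.0204     0.1361]
  [   0.2041     1.3605]
x = (I − A)⁻¹ d = adj(I−A)·d / det(I−A), with det(I−A) = 0.7350:
  x_1 = (0.75·940 + 0.10·1200) / 0.7350 = 825.00 / 0.7350 ≈ 1122.45
  x_2 = (0.15·940 + 1.00·1200) / 0.7350 = 1341.00 / 0.7350 ≈ 1824.49

x_2 = 1824.49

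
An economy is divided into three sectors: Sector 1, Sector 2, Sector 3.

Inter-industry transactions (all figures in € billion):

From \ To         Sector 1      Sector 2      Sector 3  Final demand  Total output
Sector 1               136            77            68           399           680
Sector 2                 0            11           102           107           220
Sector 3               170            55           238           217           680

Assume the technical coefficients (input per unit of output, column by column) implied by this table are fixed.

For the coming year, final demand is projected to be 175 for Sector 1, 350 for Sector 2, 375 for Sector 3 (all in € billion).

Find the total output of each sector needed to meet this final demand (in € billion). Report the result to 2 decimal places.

x_1 = 574.04, x_2 = 526.34, x_3 = 1000.15

Technical coefficients a_ij = z_ij / X_j:
  a_11 = 136/680 = 0.20, a_21 = 0/680 = 0.00, a_31 = 170/680 = 0.25
  a_12 = 77/220 = 0.35, a_22 = 11/220 = 0.05, a_32 = 55/220 = 0.25
  a_13 = 68/680 = 0.10, a_23 = 102/680 = 0.15, a_33 = 238/680 = 0.35
I − A =
  [   0.80    -0.35    -0.10]
  [   0.00     0.95    -0.15]
  [  -0.25    -0.25     0.65]
Cofactors of I−A, C_ij = (−1)^(i+j)·(minor ij) (rows/columns in the sector order above):
  C_11 = (0.95)(0.65) − (-0.15)(-0.25) = 0.5800
  C_12 = −[(0.00)(0.65) − (-0.15)(-0.25)] = 0.0375
  C_13 = (0.00)(-0.25) − (0.95)(-0.25) = 0.2375
  C_21 = −[(-0.35)(0.65) − (-0.10)(-0.25)] = 0.2525
  C_22 = (0.80)(0.65) − (-0.10)(-0.25) = 0.4950
  C_23 = −[(0.80)(-0.25) − (-0.35)(-0.25)] = 0.2875
  C_31 = (-0.35)(-0.15) − (-0.10)(0.95) = 0.1475
  C_32 = −[(0.80)(-0.15) − (-0.10)(0.00)] = 0.1200
  C_33 = (0.80)(0.95) − (-0.35)(0.00) = 0.7600
det(I−A) = Σ_j (I−A)_1j·C_1j = (0.80)(0.5800) + (-0.35)(0.0375) + (-0.10)(0.2375) = 0.427125
adj(I−A) = Cᵀ =
  [ 0.5800   0.2525   0.1475]
  [ 0.0375   0.4950   0.1200]
  [ 0.2375   0.2875   0.7600]
(I − A)⁻¹ = adj(I−A) / det(I−A) ≈
  [   1.3579     0.5912     0.3453]
  [   0.0878     1.1589     0.2809]
  [   0.5560     0.6731     1.7793]
x = (I − A)⁻¹ d = adj(I−A)·d / det(I−A), with det(I−A) = 0.427125:
  x_1 = (0.5800·175 + 0.2525·350 + 0.1475·375) / 0.427125 = 245.1875 / 0.427125 ≈ 574.04
  x_2 = (0.0375·175 + 0.4950·350 + 0.1200·375) / 0.427125 = 224.8125 / 0.427125 ≈ 526.34
  x_3 = (0.2375·175 + 0.2875·350 + 0.7600·375) / 0.427125 = 427.1875 / 0.427125 ≈ 1000.15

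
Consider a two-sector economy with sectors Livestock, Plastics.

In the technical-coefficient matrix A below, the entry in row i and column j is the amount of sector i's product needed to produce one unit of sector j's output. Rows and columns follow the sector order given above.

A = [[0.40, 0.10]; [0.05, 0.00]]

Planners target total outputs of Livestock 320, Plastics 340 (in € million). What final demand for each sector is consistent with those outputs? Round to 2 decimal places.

I − A =
  [   0.60    -0.10]
  [  -0.05     1.00]
d = (I − A) x:
  d_L = (+0.60)·320 + (-0.10)·340 = 158.00
  d_P = (-0.05)·320 + (+1.00)·340 = 324.00

d_L = 158.00, d_P = 324.00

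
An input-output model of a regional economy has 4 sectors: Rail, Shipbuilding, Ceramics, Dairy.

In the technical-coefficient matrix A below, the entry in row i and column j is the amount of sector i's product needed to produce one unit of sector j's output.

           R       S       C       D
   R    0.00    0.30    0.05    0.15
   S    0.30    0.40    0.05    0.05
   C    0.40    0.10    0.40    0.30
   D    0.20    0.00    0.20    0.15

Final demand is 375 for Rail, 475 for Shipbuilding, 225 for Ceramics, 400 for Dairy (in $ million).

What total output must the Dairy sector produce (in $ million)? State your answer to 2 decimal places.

x_D = 1217.01

I − A =
  [   1.00    -0.30    -0.05    -0.15]
  [  -0.30     0.60    -0.05    -0.05]
  [  -0.40    -0.10     0.60    -0.30]
  [  -0.20     0.00    -0.20     0.85]
Compute the cofactors C_ij = (−1)^(i+j)·(3×3 minor ij) of I−A; the adjugate is their transpose:
adj(I−A) = Cᵀ =
  [ 0.26475   0.14225   0.05925   0.07600]
  [ 0.16500   0.40000   0.07325   0.07850]
  [ 0.26650   0.20200   0.41250   0.20450]
  [ 0.12500   0.08100   0.11100   0.28150]
det(I−A) = Σ_j (I−A)_1j·C_1j = (1.00)(0.26475) + (-0.30)(0.16500) + (-0.05)(0.26650) + (-0.15)(0.12500) = 0.183175
(I − A)⁻¹ = adj(I−A) / det(I−A) ≈
  [   1.4453     0.7766     0.3235     0.4149]
  [   0.9008     2.1837     0.3999     0.4286]
  [   1.4549     1.1028     2.2519     1.1164]
  [   0.6824     0.4422     0.6060     1.5368]
x = (I − A)⁻¹ d = adj(I−A)·d / det(I−A), with det(I−A) = 0.183175:
  x_R = (0.26475·375 + 0.14225·475 + 0.05925·225 + 0.07600·400) / 0.183175 = 210.58125 / 0.183175 ≈ 1149.62
  x_S = (0.16500·375 + 0.40000·475 + 0.07325·225 + 0.07850·400) / 0.183175 = 299.75625 / 0.183175 ≈ 1636.45
  x_C = (0.26650·375 + 0.20200·475 + 0.41250·225 + 0.20450·400) / 0.183175 = 370.50 / 0.183175 ≈ 2022.66
  x_D = (0.12500·375 + 0.08100·475 + 0.11100·225 + 0.28150·400) / 0.183175 = 222.925 / 0.183175 ≈ 1217.01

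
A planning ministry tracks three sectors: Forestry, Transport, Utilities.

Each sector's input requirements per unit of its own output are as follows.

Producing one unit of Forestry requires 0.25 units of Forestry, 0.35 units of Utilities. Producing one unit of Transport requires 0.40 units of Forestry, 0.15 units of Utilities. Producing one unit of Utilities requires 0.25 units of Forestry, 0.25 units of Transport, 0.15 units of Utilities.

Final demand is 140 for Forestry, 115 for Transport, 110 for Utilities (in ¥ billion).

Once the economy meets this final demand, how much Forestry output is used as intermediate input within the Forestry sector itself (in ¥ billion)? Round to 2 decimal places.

z_FF = 100.47

I − A =
  [   0.75    -0.40    -0.25]
  [   0.00     1.00    -0.25]
  [  -0.35    -0.15     0.85]
Cofactors of I−A, C_ij = (−1)^(i+j)·(minor ij) (rows/columns in the sector order above):
  C_11 = (1.00)(0.85) − (-0.25)(-0.15) = 0.8125
  C_12 = −[(0.00)(0.85) − (-0.25)(-0.35)] = 0.0875
  C_13 = (0.00)(-0.15) − (1.00)(-0.35) = 0.3500
  C_21 = −[(-0.40)(0.85) − (-0.25)(-0.15)] = 0.3775
  C_22 = (0.75)(0.85) − (-0.25)(-0.35) = 0.5500
  C_23 = −[(0.75)(-0.15) − (-0.40)(-0.35)] = 0.2525
  C_31 = (-0.40)(-0.25) − (-0.25)(1.00) = 0.3500
  C_32 = −[(0.75)(-0.25) − (-0.25)(0.00)] = 0.1875
  C_33 = (0.75)(1.00) − (-0.40)(0.00) = 0.7500
det(I−A) = Σ_j (I−A)_1j·C_1j = (0.75)(0.8125) + (-0.40)(0.0875) + (-0.25)(0.3500) = 0.486875
adj(I−A) = Cᵀ =
  [ 0.8125   0.3775   0.3500]
  [ 0.0875   0.5500   0.1875]
  [ 0.3500   0.2525   0.7500]
(I − A)⁻¹ = adj(I−A) / det(I−A) ≈
  [   1.6688     0.7754     0.7189]
  [   0.1797     1.1297     0.3851]
  [   0.7189     0.5186     1.5404]
First solve x = (I − A)⁻¹ d = adj(I−A)·d / det(I−A); in particular x_F = (0.8125·140 + 0.3775·115 + 0.3500·110) / 0.486875 = 195.6625 / 0.486875 ≈ 401.8742.
Intermediate flow from F to F: z_FF = a_FF · x_F = 0.25 × 195.6625 / 0.486875 = 48.915625 / 0.486875 ≈ 100.47.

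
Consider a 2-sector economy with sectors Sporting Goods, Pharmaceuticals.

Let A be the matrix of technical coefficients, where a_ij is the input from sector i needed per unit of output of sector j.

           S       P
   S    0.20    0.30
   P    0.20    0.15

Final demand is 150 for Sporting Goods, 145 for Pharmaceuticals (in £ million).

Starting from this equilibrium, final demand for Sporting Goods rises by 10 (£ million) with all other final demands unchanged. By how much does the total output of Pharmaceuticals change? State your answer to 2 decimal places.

I − A =
  [   0.80    -0.30]
  [  -0.20     0.85]
det(I−A) = (0.80)(0.85) − (-0.30)(-0.20) = 0.6200
adj(I−A) = [[0.85, 0.30], [0.20, 0.80]]
(I − A)⁻¹ = adj(I−A) / det(I−A) ≈
  [   1.3710     0.4839]
  [   0.3226     1.2903]
Δx = (I − A)⁻¹ Δd with Δd having +10 in the Sporting Goods component and 0 elsewhere.
So Δx_P = L_PS · (+10), where L_PS = adj(I−A)_PS / det(I−A) = 0.20 / 0.6200.
Δx_P = 0.20 × (+10) / 0.6200 = 2.00 / 0.6200 ≈ 3.23.

Δx_P = 3.23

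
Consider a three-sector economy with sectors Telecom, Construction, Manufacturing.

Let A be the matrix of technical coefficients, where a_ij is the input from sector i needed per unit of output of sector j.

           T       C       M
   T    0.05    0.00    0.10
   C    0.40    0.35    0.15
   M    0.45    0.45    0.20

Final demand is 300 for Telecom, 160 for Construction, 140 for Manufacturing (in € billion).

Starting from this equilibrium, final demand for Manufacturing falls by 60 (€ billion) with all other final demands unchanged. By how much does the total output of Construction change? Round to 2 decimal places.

I − A =
  [   0.95     0.00    -0.10]
  [  -0.40     0.65    -0.15]
  [  -0.45    -0.45     0.80]
Cofactors of I−A, C_ij = (−1)^(i+j)·(minor ij) (rows/columns in the sector order above):
  C_11 = (0.65)(0.80) − (-0.15)(-0.45) = 0.4525
  C_12 = −[(-0.40)(0.80) − (-0.15)(-0.45)] = 0.3875
  C_13 = (-0.40)(-0.45) − (0.65)(-0.45) = 0.4725
  C_21 = −[(0.00)(0.80) − (-0.10)(-0.45)] = 0.0450
  C_22 = (0.95)(0.80) − (-0.10)(-0.45) = 0.7150
  C_23 = −[(0.95)(-0.45) − (0.00)(-0.45)] = 0.4275
  C_31 = (0.00)(-0.15) − (-0.10)(0.65) = 0.0650
  C_32 = −[(0.95)(-0.15) − (-0.10)(-0.40)] = 0.1825
  C_33 = (0.95)(0.65) − (0.00)(-0.40) = 0.6175
det(I−A) = Σ_j (I−A)_1j·C_1j = (0.95)(0.4525) + (0.00)(0.3875) + (-0.10)(0.4725) = 0.382625
adj(I−A) = Cᵀ =
  [ 0.4525   0.0450   0.0650]
  [ 0.3875   0.7150   0.1825]
  [ 0.4725   0.4275   0.6175]
(I − A)⁻¹ = adj(I−A) / det(I−A) ≈
  [   1.1826     0.1176     0.1699]
  [   1.0127     1.8687     0.4770]
  [   1.2349     1.1173     1.6139]
Δx = (I − A)⁻¹ Δd with Δd having -60 in the Manufacturing component and 0 elsewhere.
So Δx_C = L_CM · (-60), where L_CM = adj(I−A)_CM / det(I−A) = 0.1825 / 0.382625.
Δx_C = 0.1825 × (-60) / 0.382625 = -10.95 / 0.382625 ≈ -28.62.

Δx_C = -28.62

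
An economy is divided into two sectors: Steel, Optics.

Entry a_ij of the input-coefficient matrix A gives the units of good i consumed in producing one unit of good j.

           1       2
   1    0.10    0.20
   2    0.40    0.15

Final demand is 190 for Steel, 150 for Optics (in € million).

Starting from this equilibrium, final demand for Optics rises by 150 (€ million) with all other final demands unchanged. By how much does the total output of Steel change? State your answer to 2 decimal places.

Δx_1 = 43.80

I − A =
  [   0.90    -0.20]
  [  -0.40     0.85]
det(I−A) = (0.90)(0.85) − (-0.20)(-0.40) = 0.6850
adj(I−A) = [[0.85, 0.20], [0.40, 0.90]]
(I − A)⁻¹ = adj(I−A) / det(I−A) ≈
  [   1.2409     0.2920]
  [   0.5839     1.3139]
Δx = (I − A)⁻¹ Δd with Δd having +150 in the Optics component and 0 elsewhere.
So Δx_1 = L_12 · (+150), where L_12 = adj(I−A)_12 / det(I−A) = 0.20 / 0.6850.
Δx_1 = 0.20 × (+150) / 0.6850 = 30.00 / 0.6850 ≈ 43.80.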